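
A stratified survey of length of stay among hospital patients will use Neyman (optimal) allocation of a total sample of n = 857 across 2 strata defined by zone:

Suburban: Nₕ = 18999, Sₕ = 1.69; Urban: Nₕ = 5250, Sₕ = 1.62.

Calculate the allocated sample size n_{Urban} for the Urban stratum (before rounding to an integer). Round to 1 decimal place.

Neyman allocation: nₕ = n·NₕSₕ / Σⱼ NⱼSⱼ.
Σ NⱼSⱼ = 18999·1.69 + 5250·1.62 = 40613.31.
n_{Urban} = 857·5250·1.62 / 40613.31 = 179.5.

179.5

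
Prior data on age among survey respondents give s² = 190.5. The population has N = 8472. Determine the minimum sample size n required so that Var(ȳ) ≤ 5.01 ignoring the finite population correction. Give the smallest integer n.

39

Without fpc, n₀ = s²/D = 190.5/5.01 = 38.0240.
Rounding up, n = 39.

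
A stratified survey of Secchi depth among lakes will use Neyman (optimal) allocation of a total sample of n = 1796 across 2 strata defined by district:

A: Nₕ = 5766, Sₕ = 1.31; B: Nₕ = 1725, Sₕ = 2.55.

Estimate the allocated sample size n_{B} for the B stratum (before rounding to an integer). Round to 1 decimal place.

661.0

Neyman allocation: nₕ = n·NₕSₕ / Σⱼ NⱼSⱼ.
Σ NⱼSⱼ = 5766·1.31 + 1725·2.55 = 11952.21.
n_{B} = 1796·1725·2.55 / 11952.21 = 661.0.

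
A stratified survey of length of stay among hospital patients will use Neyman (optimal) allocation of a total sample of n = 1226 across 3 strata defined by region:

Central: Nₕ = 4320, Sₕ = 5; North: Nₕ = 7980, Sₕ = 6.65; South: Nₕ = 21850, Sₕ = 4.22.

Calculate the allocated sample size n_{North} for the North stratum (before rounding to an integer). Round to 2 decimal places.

389.88

Neyman allocation: nₕ = n·NₕSₕ / Σⱼ NⱼSⱼ.
Σ NⱼSⱼ = 4320·5 + 7980·6.65 + 21850·4.22 = 166874.
n_{North} = 1226·7980·6.65 / 166874 = 389.88.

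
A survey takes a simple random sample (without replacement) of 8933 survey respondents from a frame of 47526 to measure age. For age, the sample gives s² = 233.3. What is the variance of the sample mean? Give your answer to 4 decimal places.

0.0212

Under SRS without replacement, Var(ȳ) = (1 − f)·s²/n with f = n/N = 8933/47526 = 0.18796027.
Var(ȳ) = (1 − 0.18796027)·233.3/8933 = 0.81203973·0.026116646 = 0.021207754.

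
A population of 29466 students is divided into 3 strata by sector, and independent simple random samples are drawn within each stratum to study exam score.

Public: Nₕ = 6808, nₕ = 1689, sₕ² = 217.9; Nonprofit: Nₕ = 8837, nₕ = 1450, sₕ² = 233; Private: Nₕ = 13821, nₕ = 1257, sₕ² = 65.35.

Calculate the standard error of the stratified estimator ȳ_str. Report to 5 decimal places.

Var(ȳ_str) = Σₕ Wₕ²(1 − fₕ)sₕ²/nₕ with Wₕ = Nₕ/N, N = 29466.
Public: Wₕ = 0.23104595; term = 0.23104595²·(1 − 0.24809048)·217.9/1689 = 0.005178332.
Nonprofit: Wₕ = 0.29990498; term = 0.29990498²·(1 − 0.16408283)·233/1450 = 0.012081435.
Private: Wₕ = 0.46904907; term = 0.46904907²·(1 − 0.09094856)·65.35/1257 = 0.010397653.
Sum = 0.02765742.
SE = √(0.02765742) = 0.16631.

0.16631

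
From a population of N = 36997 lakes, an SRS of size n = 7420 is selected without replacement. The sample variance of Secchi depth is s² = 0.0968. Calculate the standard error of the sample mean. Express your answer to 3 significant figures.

0.00323

Under SRS without replacement, Var(ȳ) = (1 − f)·s²/n with f = n/N = 7420/36997 = 0.20055680.
Var(ȳ) = (1 − 0.20055680)·0.0968/7420 = 0.79944320·1.3045822 × 10^-5 = 1.0429394 × 10^-5.
SE(ȳ) = √(1.0429394 × 10^-5) = 0.00323.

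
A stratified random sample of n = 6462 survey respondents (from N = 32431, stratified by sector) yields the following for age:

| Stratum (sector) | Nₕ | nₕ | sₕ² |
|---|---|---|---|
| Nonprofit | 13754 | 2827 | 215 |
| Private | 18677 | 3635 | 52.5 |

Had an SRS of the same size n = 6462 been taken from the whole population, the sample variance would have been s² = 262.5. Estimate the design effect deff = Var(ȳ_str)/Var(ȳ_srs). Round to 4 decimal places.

0.4527

Var(ȳ_str) = Σ Wₕ²(1−fₕ)sₕ²/nₕ with Wₕ = Nₕ/32431:
  Nonprofit: (13754/32431)²·(1−2827/13754)·215/2827 = 0.010867307
  Private: (18677/32431)²·(1−3635/18677)·52.5/3635 = 0.003857864
  → Var(ȳ_str) = 0.014725171.
Var(ȳ_srs) = (1 − 6462/32431)·262.5/6462 = 0.032527991.
deff = 0.014725171 / 0.032527991 = 0.4527.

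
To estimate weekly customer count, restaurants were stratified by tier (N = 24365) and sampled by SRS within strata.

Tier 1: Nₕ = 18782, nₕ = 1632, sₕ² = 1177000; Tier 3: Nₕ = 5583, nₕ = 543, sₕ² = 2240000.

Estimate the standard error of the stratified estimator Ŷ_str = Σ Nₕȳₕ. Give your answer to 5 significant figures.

590240

Var(Ŷ_str) = Σₕ Nₕ²(1 − fₕ)sₕ²/nₕ.
Tier 1: 18782²·(1 − 1632/18782)·1177000/1632 = 2.3230699 × 10^11.
Tier 3: 5583²·(1 − 543/5583)·2240000/543 = 1.1607705 × 10^11.
Sum = 3.4838404 × 10^11.
SE = √(3.4838404 × 10^11) = 590240.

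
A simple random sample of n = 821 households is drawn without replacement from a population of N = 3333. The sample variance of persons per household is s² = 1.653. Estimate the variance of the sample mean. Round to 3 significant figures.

Under SRS without replacement, Var(ȳ) = (1 − f)·s²/n with f = n/N = 821/3333 = 0.24632463.
Var(ȳ) = (1 − 0.24632463)·1.653/821 = 0.75367537·0.0020133983 = 0.0015174487.

0.00152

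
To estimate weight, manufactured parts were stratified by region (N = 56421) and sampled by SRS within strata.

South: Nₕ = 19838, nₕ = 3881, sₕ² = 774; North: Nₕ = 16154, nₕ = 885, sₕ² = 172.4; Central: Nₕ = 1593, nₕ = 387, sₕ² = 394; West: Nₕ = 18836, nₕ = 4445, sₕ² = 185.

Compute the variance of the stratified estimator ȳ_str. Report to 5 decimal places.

Var(ȳ_str) = Σₕ Wₕ²(1 − fₕ)sₕ²/nₕ with Wₕ = Nₕ/N, N = 56421.
South: Wₕ = 0.35160667; term = 0.35160667²·(1 − 0.19563464)·774/3881 = 0.019831926.
North: Wₕ = 0.28631183; term = 0.28631183²·(1 − 0.05478519)·172.4/885 = 0.015093957.
Central: Wₕ = 0.02823417; term = 0.02823417²·(1 − 0.24293785)·394/387 = 6.1442203 × 10^-4.
West: Wₕ = 0.33384733; term = 0.33384733²·(1 − 0.23598429)·185/4445 = 0.0035440355.
Sum = 0.039084341.

0.03908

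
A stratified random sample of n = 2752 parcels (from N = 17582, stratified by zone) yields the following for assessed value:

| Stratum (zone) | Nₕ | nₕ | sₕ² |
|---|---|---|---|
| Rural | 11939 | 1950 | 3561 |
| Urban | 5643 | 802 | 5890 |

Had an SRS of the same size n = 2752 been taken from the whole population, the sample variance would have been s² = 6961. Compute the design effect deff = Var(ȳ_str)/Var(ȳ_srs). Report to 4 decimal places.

Var(ȳ_str) = Σ Wₕ²(1−fₕ)sₕ²/nₕ with Wₕ = Nₕ/17582:
  Rural: (11939/17582)²·(1−1950/11939)·3561/1950 = 0.70451586
  Urban: (5643/17582)²·(1−802/5643)·5890/802 = 0.64900719
  → Var(ȳ_str) = 1.3535231.
Var(ȳ_srs) = (1 − 2752/17582)·6961/2752 = 2.1335169.
deff = 1.3535231 / 2.1335169 = 0.6344.

0.6344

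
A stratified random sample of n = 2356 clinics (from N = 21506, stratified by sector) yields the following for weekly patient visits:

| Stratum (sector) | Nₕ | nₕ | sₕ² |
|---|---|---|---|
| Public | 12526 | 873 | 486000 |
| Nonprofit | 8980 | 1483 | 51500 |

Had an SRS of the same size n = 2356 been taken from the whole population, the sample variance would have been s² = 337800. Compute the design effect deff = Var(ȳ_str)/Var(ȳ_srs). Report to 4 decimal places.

1.4157

Var(ȳ_str) = Σ Wₕ²(1−fₕ)sₕ²/nₕ with Wₕ = Nₕ/21506:
  Public: (12526/21506)²·(1−873/12526)·486000/873 = 175.69237
  Nonprofit: (8980/21506)²·(1−1483/8980)·51500/1483 = 5.0548776
  → Var(ȳ_str) = 180.74725.
Var(ȳ_srs) = (1 − 2356/21506)·337800/2356 = 127.67136.
deff = 180.74725 / 127.67136 = 1.4157.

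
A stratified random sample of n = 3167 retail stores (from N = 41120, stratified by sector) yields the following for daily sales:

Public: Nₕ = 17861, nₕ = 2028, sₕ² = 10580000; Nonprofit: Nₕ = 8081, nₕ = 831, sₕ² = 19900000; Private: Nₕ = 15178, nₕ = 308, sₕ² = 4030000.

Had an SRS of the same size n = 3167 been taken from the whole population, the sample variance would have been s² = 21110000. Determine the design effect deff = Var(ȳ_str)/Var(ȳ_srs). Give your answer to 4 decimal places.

0.5606

Var(ȳ_str) = Σ Wₕ²(1−fₕ)sₕ²/nₕ with Wₕ = Nₕ/41120:
  Public: (17861/41120)²·(1−2028/17861)·10580000/2028 = 872.53024
  Nonprofit: (8081/41120)²·(1−831/8081)·19900000/831 = 829.75323
  Private: (15178/41120)²·(1−308/15178)·4030000/308 = 1746.5203
  → Var(ȳ_str) = 3448.8038.
Var(ȳ_srs) = (1 − 3167/41120)·21110000/3167 = 6152.2387.
deff = 3448.8038 / 6152.2387 = 0.5606.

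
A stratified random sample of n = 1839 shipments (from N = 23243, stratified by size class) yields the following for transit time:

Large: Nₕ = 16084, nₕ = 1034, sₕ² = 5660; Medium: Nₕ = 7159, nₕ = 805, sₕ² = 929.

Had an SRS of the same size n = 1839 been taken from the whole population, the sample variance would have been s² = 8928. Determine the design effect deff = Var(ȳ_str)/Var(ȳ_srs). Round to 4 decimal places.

Var(ȳ_str) = Σ Wₕ²(1−fₕ)sₕ²/nₕ with Wₕ = Nₕ/23243:
  Large: (16084/23243)²·(1−1034/16084)·5660/1034 = 2.4526868
  Medium: (7159/23243)²·(1−805/7159)·929/805 = 0.097170635
  → Var(ȳ_str) = 2.5498574.
Var(ȳ_srs) = (1 − 1839/23243)·8928/1839 = 4.4706968.
deff = 2.5498574 / 4.4706968 = 0.5703.

0.5703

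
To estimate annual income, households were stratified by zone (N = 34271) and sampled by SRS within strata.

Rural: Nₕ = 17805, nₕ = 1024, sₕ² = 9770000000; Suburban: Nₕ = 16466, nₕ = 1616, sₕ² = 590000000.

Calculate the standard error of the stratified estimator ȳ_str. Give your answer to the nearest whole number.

Var(ȳ_str) = Σₕ Wₕ²(1 − fₕ)sₕ²/nₕ with Wₕ = Nₕ/N, N = 34271.
Rural: Wₕ = 0.51953547; term = 0.51953547²·(1 − 0.05751193)·9770000000/1024 = 2.4271738 × 10^6.
Suburban: Wₕ = 0.48046453; term = 0.48046453²·(1 − 0.09814163)·590000000/1616 = 76010.163.
Sum = 2.503184 × 10^6.
SE = √(2.503184 × 10^6) = 1582.

1582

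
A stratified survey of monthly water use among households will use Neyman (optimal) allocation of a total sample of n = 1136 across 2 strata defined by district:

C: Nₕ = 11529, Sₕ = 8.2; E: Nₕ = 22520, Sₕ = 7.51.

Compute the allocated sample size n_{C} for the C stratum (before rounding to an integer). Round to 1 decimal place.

Neyman allocation: nₕ = n·NₕSₕ / Σⱼ NⱼSⱼ.
Σ NⱼSⱼ = 11529·8.2 + 22520·7.51 = 263663.
n_{C} = 1136·11529·8.2 / 263663 = 407.3.

407.3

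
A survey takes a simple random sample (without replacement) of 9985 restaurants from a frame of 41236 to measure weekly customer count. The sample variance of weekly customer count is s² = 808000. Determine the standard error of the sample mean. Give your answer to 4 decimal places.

Under SRS without replacement, Var(ȳ) = (1 − f)·s²/n with f = n/N = 9985/41236 = 0.24214279.
Var(ȳ) = (1 − 0.24214279)·808000/9985 = 0.75785721·80.921382 = 61.326853.
SE(ȳ) = √(61.326853) = 7.8311.

7.8311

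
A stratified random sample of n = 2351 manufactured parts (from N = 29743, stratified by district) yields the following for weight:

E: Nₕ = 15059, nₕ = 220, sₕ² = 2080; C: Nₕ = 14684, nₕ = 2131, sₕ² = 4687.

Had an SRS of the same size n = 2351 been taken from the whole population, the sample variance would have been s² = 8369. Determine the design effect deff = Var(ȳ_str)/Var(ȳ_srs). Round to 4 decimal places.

Var(ȳ_str) = Σ Wₕ²(1−fₕ)sₕ²/nₕ with Wₕ = Nₕ/29743:
  E: (15059/29743)²·(1−220/15059)·2080/220 = 2.3882065
  C: (14684/29743)²·(1−2131/14684)·4687/2131 = 0.45828313
  → Var(ȳ_str) = 2.8464896.
Var(ȳ_srs) = (1 − 2351/29743)·8369/2351 = 3.2783847.
deff = 2.8464896 / 3.2783847 = 0.8683.

0.8683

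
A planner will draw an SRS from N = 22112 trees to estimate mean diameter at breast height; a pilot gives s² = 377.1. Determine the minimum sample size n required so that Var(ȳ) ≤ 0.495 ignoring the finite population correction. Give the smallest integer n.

762

Without fpc, n₀ = s²/D = 377.1/0.495 = 761.8182.
Rounding up, n = 762.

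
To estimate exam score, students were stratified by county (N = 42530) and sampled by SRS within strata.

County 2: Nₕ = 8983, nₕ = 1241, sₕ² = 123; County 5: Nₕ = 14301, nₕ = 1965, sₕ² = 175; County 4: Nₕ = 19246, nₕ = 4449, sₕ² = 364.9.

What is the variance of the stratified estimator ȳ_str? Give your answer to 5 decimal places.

0.02541

Var(ȳ_str) = Σₕ Wₕ²(1 − fₕ)sₕ²/nₕ with Wₕ = Nₕ/N, N = 42530.
County 2: Wₕ = 0.21121561; term = 0.21121561²·(1 − 0.13814984)·123/1241 = 0.0038108086.
County 5: Wₕ = 0.33625676; term = 0.33625676²·(1 − 0.13740298)·175/1965 = 0.0086861134.
County 4: Wₕ = 0.45252763; term = 0.45252763²·(1 − 0.23116492)·364.9/4449 = 0.012913229.
Sum = 0.025410151.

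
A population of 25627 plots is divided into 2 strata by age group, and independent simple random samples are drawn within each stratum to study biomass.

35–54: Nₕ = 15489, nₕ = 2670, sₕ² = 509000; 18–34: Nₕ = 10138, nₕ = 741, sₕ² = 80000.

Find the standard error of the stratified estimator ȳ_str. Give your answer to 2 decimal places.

Var(ȳ_str) = Σₕ Wₕ²(1 − fₕ)sₕ²/nₕ with Wₕ = Nₕ/N, N = 25627.
35–54: Wₕ = 0.60440161; term = 0.60440161²·(1 − 0.17238040)·509000/2670 = 57.635294.
18–34: Wₕ = 0.39559839; term = 0.39559839²·(1 − 0.07309134)·80000/741 = 15.660937.
Sum = 73.296231.
SE = √(73.296231) = 8.56.

8.56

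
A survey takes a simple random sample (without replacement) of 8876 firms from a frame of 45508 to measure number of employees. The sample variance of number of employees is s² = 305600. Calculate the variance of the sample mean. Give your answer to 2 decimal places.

Under SRS without replacement, Var(ȳ) = (1 − f)·s²/n with f = n/N = 8876/45508 = 0.19504263.
Var(ȳ) = (1 − 0.19504263)·305600/8876 = 0.80495737·34.429923 = 27.714621.

27.71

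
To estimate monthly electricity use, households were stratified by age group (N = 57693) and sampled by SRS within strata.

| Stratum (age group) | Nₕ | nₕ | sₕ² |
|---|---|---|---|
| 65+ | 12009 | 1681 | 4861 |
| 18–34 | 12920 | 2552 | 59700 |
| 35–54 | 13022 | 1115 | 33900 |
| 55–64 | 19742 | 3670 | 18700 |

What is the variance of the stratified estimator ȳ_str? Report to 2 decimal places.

Var(ȳ_str) = Σₕ Wₕ²(1 − fₕ)sₕ²/nₕ with Wₕ = Nₕ/N, N = 57693.
65+: Wₕ = 0.20815350; term = 0.20815350²·(1 − 0.13997835)·4861/1681 = 0.10775433.
18–34: Wₕ = 0.22394398; term = 0.22394398²·(1 − 0.19752322)·59700/2552 = 0.9414666.
35–54: Wₕ = 0.22571196; term = 0.22571196²·(1 − 0.08562433)·33900/1115 = 1.416311.
55–64: Wₕ = 0.34219056; term = 0.34219056²·(1 − 0.18589809)·18700/3670 = 0.4857249.
Sum = 2.9512568.

2.95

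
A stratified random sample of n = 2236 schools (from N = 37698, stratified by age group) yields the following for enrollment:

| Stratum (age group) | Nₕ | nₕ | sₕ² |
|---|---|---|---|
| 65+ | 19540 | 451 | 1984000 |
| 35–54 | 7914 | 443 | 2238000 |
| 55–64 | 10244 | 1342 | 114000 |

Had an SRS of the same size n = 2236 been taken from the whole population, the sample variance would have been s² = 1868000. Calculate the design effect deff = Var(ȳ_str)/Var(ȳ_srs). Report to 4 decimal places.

1.7436

Var(ȳ_str) = Σ Wₕ²(1−fₕ)sₕ²/nₕ with Wₕ = Nₕ/37698:
  65+: (19540/37698)²·(1−451/19540)·1984000/451 = 1154.6125
  35–54: (7914/37698)²·(1−443/7914)·2238000/443 = 210.18151
  55–64: (10244/37698)²·(1−1342/10244)·114000/1342 = 5.4509585
  → Var(ȳ_str) = 1370.245.
Var(ȳ_srs) = (1 − 2236/37698)·1868000/2236 = 785.86869.
deff = 1370.245 / 785.86869 = 1.7436.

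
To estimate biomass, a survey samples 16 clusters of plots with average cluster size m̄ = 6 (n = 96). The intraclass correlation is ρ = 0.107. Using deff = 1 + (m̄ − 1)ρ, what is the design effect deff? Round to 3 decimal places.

1.535

deff = 1 + (6 − 1)·0.107 = 1 + 0.535 = 1.535.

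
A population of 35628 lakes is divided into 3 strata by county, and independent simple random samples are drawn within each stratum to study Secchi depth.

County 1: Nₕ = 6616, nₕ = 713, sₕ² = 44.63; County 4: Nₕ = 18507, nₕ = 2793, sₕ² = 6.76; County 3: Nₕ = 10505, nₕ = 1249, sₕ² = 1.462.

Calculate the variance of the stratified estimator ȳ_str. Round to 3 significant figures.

0.00257

Var(ȳ_str) = Σₕ Wₕ²(1 − fₕ)sₕ²/nₕ with Wₕ = Nₕ/N, N = 35628.
County 1: Wₕ = 0.18569664; term = 0.18569664²·(1 − 0.10776904)·44.63/713 = 0.0019258513.
County 4: Wₕ = 0.51945099; term = 0.51945099²·(1 − 0.15091587)·6.76/2793 = 5.54518 × 10^-4.
County 3: Wₕ = 0.29485236; term = 0.29485236²·(1 − 0.11889576)·1.462/1249 = 8.966469 × 10^-5.
Sum = 0.002570034.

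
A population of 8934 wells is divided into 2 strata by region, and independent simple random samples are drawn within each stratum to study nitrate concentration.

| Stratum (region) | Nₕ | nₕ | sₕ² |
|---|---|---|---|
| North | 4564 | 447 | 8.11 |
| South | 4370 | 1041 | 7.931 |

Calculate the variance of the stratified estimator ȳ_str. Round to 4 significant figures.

Var(ȳ_str) = Σₕ Wₕ²(1 − fₕ)sₕ²/nₕ with Wₕ = Nₕ/N, N = 8934.
North: Wₕ = 0.51085740; term = 0.51085740²·(1 − 0.09794040)·8.11/447 = 0.0042711806.
South: Wₕ = 0.48914260; term = 0.48914260²·(1 − 0.23821510)·7.931/1041 = 0.0013886109.
Sum = 0.0056597915.

0.005660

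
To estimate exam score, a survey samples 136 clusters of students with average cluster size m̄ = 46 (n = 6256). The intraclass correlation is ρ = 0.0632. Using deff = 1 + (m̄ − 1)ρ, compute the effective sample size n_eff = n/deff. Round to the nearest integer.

deff = 1 + (46 − 1)·0.0632 = 1 + 2.844 = 3.844.
n_eff = 6256 / 3.844 = 1627.

1627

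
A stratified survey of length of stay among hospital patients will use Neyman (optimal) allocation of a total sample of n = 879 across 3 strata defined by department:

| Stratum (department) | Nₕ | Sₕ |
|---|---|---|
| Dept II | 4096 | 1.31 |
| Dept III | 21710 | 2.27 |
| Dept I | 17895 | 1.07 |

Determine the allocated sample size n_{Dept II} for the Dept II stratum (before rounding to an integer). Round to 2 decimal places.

Neyman allocation: nₕ = n·NₕSₕ / Σⱼ NⱼSⱼ.
Σ NⱼSⱼ = 4096·1.31 + 21710·2.27 + 17895·1.07 = 73795.11.
n_{Dept II} = 879·4096·1.31 / 73795.11 = 63.91.

63.91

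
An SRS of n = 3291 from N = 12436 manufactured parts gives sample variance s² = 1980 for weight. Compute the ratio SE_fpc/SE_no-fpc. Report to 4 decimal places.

f = n/N = 3291/12436 = 0.26463493.
SE_no-fpc = √(s²/n) = 0.7756551; SE_fpc = √((1−f)s²/n) = 0.66515085.
Ratio = √(1−f) = 0.85753430.

0.8575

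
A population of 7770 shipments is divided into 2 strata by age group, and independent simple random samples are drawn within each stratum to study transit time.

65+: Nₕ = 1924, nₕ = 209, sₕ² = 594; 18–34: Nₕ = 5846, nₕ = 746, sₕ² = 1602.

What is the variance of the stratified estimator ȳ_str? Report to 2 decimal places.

Var(ȳ_str) = Σₕ Wₕ²(1 − fₕ)sₕ²/nₕ with Wₕ = Nₕ/N, N = 7770.
65+: Wₕ = 0.24761905; term = 0.24761905²·(1 − 0.10862786)·594/209 = 0.15533428.
18–34: Wₕ = 0.75238095; term = 0.75238095²·(1 − 0.12760862)·1602/746 = 1.0604999.
Sum = 1.2158342.

1.22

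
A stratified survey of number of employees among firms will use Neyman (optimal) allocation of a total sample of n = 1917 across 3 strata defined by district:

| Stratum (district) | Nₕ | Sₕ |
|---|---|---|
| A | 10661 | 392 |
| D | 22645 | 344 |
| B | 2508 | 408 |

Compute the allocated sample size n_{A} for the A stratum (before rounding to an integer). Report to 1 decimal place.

616.6

Neyman allocation: nₕ = n·NₕSₕ / Σⱼ NⱼSⱼ.
Σ NⱼSⱼ = 10661·392 + 22645·344 + 2508·408 = 1.2992256 × 10^7.
n_{A} = 1917·10661·392 / (1.2992256 × 10^7) = 616.6.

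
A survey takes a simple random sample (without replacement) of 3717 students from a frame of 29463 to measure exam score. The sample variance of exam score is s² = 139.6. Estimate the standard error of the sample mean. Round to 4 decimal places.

0.1812

Under SRS without replacement, Var(ȳ) = (1 − f)·s²/n with f = n/N = 3717/29463 = 0.12615823.
Var(ȳ) = (1 − 0.12615823)·139.6/3717 = 0.87384177·0.03755717 = 0.032819024.
SE(ȳ) = √(0.032819024) = 0.1812.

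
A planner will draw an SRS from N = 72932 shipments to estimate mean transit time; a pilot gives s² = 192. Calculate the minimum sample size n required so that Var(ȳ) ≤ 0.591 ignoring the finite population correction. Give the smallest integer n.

Without fpc, n₀ = s²/D = 192/0.591 = 324.8731.
Rounding up, n = 325.

325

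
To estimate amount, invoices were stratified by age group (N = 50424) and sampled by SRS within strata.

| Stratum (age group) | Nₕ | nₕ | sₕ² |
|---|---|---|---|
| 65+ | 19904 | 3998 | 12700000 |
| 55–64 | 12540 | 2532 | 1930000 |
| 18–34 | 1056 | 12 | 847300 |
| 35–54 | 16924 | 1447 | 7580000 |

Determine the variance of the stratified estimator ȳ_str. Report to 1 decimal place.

Var(ȳ_str) = Σₕ Wₕ²(1 − fₕ)sₕ²/nₕ with Wₕ = Nₕ/N, N = 50424.
65+: Wₕ = 0.39473267; term = 0.39473267²·(1 − 0.20086415)·12700000/3998 = 395.53752.
55–64: Wₕ = 0.24869110; term = 0.24869110²·(1 − 0.20191388)·1930000/2532 = 37.623904.
18–34: Wₕ = 0.02094241; term = 0.02094241²·(1 − 0.01136364)·847300/12 = 30.615812.
35–54: Wₕ = 0.33563383; term = 0.33563383²·(1 − 0.08549988)·7580000/1447 = 539.6546.
Sum = 1003.4318.

1003.4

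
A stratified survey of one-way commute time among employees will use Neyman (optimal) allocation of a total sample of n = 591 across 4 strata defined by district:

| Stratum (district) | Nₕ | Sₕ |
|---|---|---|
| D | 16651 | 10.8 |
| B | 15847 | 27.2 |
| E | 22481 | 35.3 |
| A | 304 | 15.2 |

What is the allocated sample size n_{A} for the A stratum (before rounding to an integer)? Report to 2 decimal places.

1.94

Neyman allocation: nₕ = n·NₕSₕ / Σⱼ NⱼSⱼ.
Σ NⱼSⱼ = 16651·10.8 + 15847·27.2 + 22481·35.3 + 304·15.2 = 1.4090693 × 10^6.
n_{A} = 591·304·15.2 / (1.4090693 × 10^6) = 1.94.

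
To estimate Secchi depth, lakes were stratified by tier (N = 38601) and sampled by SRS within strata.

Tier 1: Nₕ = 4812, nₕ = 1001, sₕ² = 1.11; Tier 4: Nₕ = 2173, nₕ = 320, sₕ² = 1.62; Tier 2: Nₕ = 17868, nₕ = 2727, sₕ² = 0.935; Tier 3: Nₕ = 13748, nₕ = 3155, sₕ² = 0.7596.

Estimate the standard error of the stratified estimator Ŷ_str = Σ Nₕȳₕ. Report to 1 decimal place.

Var(Ŷ_str) = Σₕ Nₕ²(1 − fₕ)sₕ²/nₕ.
Tier 1: 4812²·(1 − 1001/4812)·1.11/1001 = 20335.435.
Tier 4: 2173²·(1 − 320/2173)·1.62/320 = 20384.506.
Tier 2: 17868²·(1 − 2727/17868)·0.935/2727 = 92759.196.
Tier 3: 13748²·(1 − 3155/13748)·0.7596/3155 = 35062.598.
Sum = 168541.74.
SE = √(168541.74) = 410.5.

410.5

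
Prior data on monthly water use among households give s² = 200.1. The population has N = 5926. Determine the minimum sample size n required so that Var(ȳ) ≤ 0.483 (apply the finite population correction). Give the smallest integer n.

Without fpc, n₀ = s²/D = 200.1/0.483 = 414.2857.
With fpc, (1 − n/N)·s²/n ≤ D requires n ≥ n₀/(1 + n₀/N) = 414.2857/(1 + 414.2857/5926) = 387.2155.
Rounding up, n = 388.

388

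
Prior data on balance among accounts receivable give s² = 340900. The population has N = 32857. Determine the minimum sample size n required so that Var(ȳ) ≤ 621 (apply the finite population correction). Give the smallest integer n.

Without fpc, n₀ = s²/D = 340900/621 = 548.9533.
With fpc, (1 − n/N)·s²/n ≤ D requires n ≥ n₀/(1 + n₀/N) = 548.9533/(1 + 548.9533/32857) = 539.9325.
Rounding up, n = 540.

540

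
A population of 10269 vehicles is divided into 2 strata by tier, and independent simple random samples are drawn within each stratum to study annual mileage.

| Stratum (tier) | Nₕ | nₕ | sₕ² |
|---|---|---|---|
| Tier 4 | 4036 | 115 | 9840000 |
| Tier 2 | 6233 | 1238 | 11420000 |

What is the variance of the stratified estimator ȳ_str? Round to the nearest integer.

Var(ȳ_str) = Σₕ Wₕ²(1 − fₕ)sₕ²/nₕ with Wₕ = Nₕ/N, N = 10269.
Tier 4: Wₕ = 0.39302756; term = 0.39302756²·(1 − 0.02849356)·9840000/115 = 12840.707.
Tier 2: Wₕ = 0.60697244; term = 0.60697244²·(1 − 0.19862025)·11420000/1238 = 2723.4648.
Sum = 15564.172.

15564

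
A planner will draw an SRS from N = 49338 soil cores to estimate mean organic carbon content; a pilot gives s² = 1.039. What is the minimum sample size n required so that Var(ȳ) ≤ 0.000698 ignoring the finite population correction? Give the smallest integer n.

Without fpc, n₀ = s²/D = 1.039/0.000698 = 1488.5387.
Rounding up, n = 1489.

1489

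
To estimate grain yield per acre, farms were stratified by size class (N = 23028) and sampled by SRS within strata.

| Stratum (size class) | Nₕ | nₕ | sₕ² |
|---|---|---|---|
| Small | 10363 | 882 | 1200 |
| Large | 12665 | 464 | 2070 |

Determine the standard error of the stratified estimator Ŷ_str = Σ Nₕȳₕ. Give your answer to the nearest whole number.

Var(Ŷ_str) = Σₕ Nₕ²(1 − fₕ)sₕ²/nₕ.
Small: 10363²·(1 − 882/10363)·1200/882 = 1.3367565 × 10^8.
Large: 12665²·(1 − 464/12665)·2070/464 = 6.8937096 × 10^8.
Sum = 8.2304661 × 10^8.
SE = √(8.2304661 × 10^8) = 28689.

28689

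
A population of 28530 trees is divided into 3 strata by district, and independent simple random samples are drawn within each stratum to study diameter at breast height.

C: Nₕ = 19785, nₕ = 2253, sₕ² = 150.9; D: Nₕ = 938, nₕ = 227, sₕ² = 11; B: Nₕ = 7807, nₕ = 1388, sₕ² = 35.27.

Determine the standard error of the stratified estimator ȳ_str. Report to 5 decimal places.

0.17363

Var(ȳ_str) = Σₕ Wₕ²(1 − fₕ)sₕ²/nₕ with Wₕ = Nₕ/N, N = 28530.
C: Wₕ = 0.69348055; term = 0.69348055²·(1 − 0.11387415)·150.9/2253 = 0.028542501.
D: Wₕ = 0.03287767; term = 0.03287767²·(1 − 0.24200426)·11/227 = 3.9704134 × 10^-5.
B: Wₕ = 0.27364178; term = 0.27364178²·(1 − 0.17778916)·35.27/1388 = 0.0015644583.
Sum = 0.030146663.
SE = √(0.030146663) = 0.17363.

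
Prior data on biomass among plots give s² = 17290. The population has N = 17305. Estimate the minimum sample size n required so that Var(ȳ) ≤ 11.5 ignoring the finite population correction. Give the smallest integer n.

Without fpc, n₀ = s²/D = 17290/11.5 = 1503.4783.
Rounding up, n = 1504.

1504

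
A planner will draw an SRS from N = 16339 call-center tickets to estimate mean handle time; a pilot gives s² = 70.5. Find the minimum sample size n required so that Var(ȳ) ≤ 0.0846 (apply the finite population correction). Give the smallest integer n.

793

Without fpc, n₀ = s²/D = 70.5/0.0846 = 833.3333.
With fpc, (1 − n/N)·s²/n ≤ D requires n ≥ n₀/(1 + n₀/N) = 833.3333/(1 + 833.3333/16339) = 792.8936.
Rounding up, n = 793.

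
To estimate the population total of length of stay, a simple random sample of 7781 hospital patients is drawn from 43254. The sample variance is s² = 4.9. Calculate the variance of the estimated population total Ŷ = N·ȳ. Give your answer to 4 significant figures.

Var(Ŷ) = N²·Var(ȳ) = N²·(1 − n/N)·s²/n.
f = 7781/43254 = 0.17989088; Var(ȳ) = 0.82010912·4.9/7781 = 5.1645479 × 10^-4.
Var(Ŷ) = 43254² · (5.1645479 × 10^-4) = 966239.66.

966200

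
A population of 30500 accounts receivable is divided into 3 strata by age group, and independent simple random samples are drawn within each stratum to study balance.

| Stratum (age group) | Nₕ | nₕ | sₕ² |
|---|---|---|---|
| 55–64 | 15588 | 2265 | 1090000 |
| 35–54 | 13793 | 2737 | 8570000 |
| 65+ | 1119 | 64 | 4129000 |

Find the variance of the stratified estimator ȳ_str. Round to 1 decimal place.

702.6

Var(ȳ_str) = Σₕ Wₕ²(1 − fₕ)sₕ²/nₕ with Wₕ = Nₕ/N, N = 30500.
55–64: Wₕ = 0.51108197; term = 0.51108197²·(1 − 0.14530408)·1090000/2265 = 107.4363.
35–54: Wₕ = 0.45222951; term = 0.45222951²·(1 − 0.19843399)·8570000/2737 = 513.29036.
65+: Wₕ = 0.03668852; term = 0.03668852²·(1 − 0.05719392)·4129000/64 = 81.874333.
Sum = 702.60099.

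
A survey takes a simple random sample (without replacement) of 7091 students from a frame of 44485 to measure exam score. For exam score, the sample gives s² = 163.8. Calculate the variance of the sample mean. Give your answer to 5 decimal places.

Under SRS without replacement, Var(ȳ) = (1 − f)·s²/n with f = n/N = 7091/44485 = 0.15940205.
Var(ȳ) = (1 − 0.15940205)·163.8/7091 = 0.84059795·0.023099704 = 0.019417564.

0.01942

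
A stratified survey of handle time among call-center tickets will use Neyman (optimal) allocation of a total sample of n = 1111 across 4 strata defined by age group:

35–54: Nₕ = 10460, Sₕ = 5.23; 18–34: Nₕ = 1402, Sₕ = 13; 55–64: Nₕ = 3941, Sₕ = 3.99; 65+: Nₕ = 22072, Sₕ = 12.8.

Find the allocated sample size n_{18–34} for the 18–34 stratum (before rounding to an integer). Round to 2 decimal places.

54.55

Neyman allocation: nₕ = n·NₕSₕ / Σⱼ NⱼSⱼ.
Σ NⱼSⱼ = 10460·5.23 + 1402·13 + 3941·3.99 + 22072·12.8 = 371177.99.
n_{18–34} = 1111·1402·13 / 371177.99 = 54.55.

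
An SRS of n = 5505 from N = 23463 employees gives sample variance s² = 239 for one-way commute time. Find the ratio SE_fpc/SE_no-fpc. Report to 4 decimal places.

0.8749

f = n/N = 5505/23463 = 0.23462473.
SE_no-fpc = √(s²/n) = 0.20836285; SE_fpc = √((1−f)s²/n) = 0.18228776.
Ratio = √(1−f) = 0.87485729.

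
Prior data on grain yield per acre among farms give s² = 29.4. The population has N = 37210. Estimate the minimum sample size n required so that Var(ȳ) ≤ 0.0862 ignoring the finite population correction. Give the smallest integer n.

Without fpc, n₀ = s²/D = 29.4/0.0862 = 341.0673.
Rounding up, n = 342.

342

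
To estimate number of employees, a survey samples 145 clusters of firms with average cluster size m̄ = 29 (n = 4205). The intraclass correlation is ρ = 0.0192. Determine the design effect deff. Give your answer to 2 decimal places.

deff = 1 + (29 − 1)·0.0192 = 1 + 0.5376 = 1.5376.

1.54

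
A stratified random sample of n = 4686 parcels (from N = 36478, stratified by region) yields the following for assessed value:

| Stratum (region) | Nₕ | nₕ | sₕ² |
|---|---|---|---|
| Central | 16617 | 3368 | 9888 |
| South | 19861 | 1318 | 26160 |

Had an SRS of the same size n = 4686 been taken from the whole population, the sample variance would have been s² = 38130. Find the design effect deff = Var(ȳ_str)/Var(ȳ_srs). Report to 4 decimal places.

Var(ȳ_str) = Σ Wₕ²(1−fₕ)sₕ²/nₕ with Wₕ = Nₕ/36478:
  Central: (16617/36478)²·(1−3368/16617)·9888/3368 = 0.48574692
  South: (19861/36478)²·(1−1318/19861)·26160/1318 = 5.4934023
  → Var(ȳ_str) = 5.9791492.
Var(ȳ_srs) = (1 − 4686/36478)·38130/4686 = 7.0917163.
deff = 5.9791492 / 7.0917163 = 0.8431.

0.8431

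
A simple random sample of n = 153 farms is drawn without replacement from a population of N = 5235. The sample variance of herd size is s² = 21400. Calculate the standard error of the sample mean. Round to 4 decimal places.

11.6525

Under SRS without replacement, Var(ȳ) = (1 − f)·s²/n with f = n/N = 153/5235 = 0.02922636.
Var(ȳ) = (1 − 0.02922636)·21400/153 = 0.97077364·139.86928 = 135.78141.
SE(ȳ) = √(135.78141) = 11.6525.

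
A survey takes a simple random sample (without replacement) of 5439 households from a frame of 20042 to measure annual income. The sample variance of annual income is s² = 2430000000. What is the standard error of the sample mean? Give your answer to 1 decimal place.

Under SRS without replacement, Var(ȳ) = (1 − f)·s²/n with f = n/N = 5439/20042 = 0.27138010.
Var(ȳ) = (1 − 0.27138010)·2430000000/5439 = 0.72861990·446773.3 = 325527.92.
SE(ȳ) = √(325527.92) = 570.6.

570.6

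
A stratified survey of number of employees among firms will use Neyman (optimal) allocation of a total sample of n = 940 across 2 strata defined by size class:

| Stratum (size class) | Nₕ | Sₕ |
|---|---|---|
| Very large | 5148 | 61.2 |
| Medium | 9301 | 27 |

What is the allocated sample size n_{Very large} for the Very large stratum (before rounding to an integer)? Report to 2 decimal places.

Neyman allocation: nₕ = n·NₕSₕ / Σⱼ NⱼSⱼ.
Σ NⱼSⱼ = 5148·61.2 + 9301·27 = 566184.6.
n_{Very large} = 940·5148·61.2 / 566184.6 = 523.07.

523.07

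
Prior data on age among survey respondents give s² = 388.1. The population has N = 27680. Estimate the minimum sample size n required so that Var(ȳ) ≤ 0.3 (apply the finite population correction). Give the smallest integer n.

1236

Without fpc, n₀ = s²/D = 388.1/0.3 = 1293.6667.
With fpc, (1 − n/N)·s²/n ≤ D requires n ≥ n₀/(1 + n₀/N) = 1293.6667/(1 + 1293.6667/27680) = 1235.9048.
Rounding up, n = 1236.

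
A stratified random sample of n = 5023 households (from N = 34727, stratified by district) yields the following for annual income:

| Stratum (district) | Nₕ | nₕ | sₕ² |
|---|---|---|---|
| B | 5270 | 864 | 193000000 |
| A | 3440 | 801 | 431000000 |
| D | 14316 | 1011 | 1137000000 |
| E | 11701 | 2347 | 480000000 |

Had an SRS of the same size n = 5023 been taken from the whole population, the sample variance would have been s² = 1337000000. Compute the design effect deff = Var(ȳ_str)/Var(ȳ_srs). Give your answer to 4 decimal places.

Var(ȳ_str) = Σ Wₕ²(1−fₕ)sₕ²/nₕ with Wₕ = Nₕ/34727:
  B: (5270/34727)²·(1−864/5270)·193000000/864 = 4300.9475
  A: (3440/34727)²·(1−801/3440)·431000000/801 = 4050.4946
  D: (14316/34727)²·(1−1011/14316)·1137000000/1011 = 177627.97
  E: (11701/34727)²·(1−2347/11701)·480000000/2347 = 18561.538
  → Var(ȳ_str) = 204540.95.
Var(ȳ_srs) = (1 − 5023/34727)·1337000000/5023 = 227675.29.
deff = 204540.95 / 227675.29 = 0.8984.

0.8984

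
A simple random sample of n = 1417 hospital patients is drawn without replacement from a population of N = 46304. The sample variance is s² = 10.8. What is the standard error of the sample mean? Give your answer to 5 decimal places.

0.08596

Under SRS without replacement, Var(ȳ) = (1 − f)·s²/n with f = n/N = 1417/46304 = 0.03060211.
Var(ȳ) = (1 − 0.03060211)·10.8/1417 = 0.96939789·0.0076217361 = 0.0073884949.
SE(ȳ) = √(0.0073884949) = 0.08596.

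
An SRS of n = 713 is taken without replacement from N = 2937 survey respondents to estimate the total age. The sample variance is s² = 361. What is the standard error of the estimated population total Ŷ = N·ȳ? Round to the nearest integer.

1819

Var(Ŷ) = N²·Var(ȳ) = N²·(1 − n/N)·s²/n.
f = 713/2937 = 0.24276473; Var(ȳ) = 0.75723527·361/713 = 0.38339682.
Var(Ŷ) = 2937² · 0.38339682 = 3.3071691 × 10^6.
SE(Ŷ) = √(3.3071691 × 10^6) = 1819.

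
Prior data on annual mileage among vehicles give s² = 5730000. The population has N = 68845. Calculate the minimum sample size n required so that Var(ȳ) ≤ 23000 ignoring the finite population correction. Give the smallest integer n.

Without fpc, n₀ = s²/D = 5730000/23000 = 249.1304.
Rounding up, n = 250.

250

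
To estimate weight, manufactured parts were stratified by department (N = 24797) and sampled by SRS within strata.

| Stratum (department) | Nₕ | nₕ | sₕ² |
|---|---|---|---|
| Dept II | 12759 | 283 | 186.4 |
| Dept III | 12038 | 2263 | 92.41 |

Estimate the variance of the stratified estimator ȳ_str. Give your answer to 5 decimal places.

0.17833

Var(ȳ_str) = Σₕ Wₕ²(1 − fₕ)sₕ²/nₕ with Wₕ = Nₕ/N, N = 24797.
Dept II: Wₕ = 0.51453805; term = 0.51453805²·(1 − 0.02218042)·186.4/283 = 0.17051131.
Dept III: Wₕ = 0.48546195; term = 0.48546195²·(1 − 0.18798804)·92.41/2263 = 0.0078146087.
Sum = 0.17832592.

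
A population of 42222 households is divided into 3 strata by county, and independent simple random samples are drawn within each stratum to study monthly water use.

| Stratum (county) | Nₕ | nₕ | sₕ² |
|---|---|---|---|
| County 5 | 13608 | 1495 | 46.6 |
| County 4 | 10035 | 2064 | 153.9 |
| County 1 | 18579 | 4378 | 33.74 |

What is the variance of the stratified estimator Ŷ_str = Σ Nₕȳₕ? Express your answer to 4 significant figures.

Var(Ŷ_str) = Σₕ Nₕ²(1 − fₕ)sₕ²/nₕ.
County 5: 13608²·(1 − 1495/13608)·46.6/1495 = 5.1379603 × 10^6.
County 4: 10035²·(1 − 2064/10035)·153.9/2064 = 5.964295 × 10^6.
County 1: 18579²·(1 − 4378/18579)·33.74/4378 = 2.0333427 × 10^6.
Sum = 1.3135598 × 10^7.

1.314 × 10^7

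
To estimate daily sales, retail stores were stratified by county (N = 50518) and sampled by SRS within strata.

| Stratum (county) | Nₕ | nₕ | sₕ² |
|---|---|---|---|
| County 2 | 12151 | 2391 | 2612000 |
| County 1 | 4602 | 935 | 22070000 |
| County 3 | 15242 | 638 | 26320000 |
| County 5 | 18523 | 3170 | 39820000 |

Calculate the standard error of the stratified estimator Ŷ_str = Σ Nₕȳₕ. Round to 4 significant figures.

3.645 × 10^6

Var(Ŷ_str) = Σₕ Nₕ²(1 − fₕ)sₕ²/nₕ.
County 2: 12151²·(1 − 2391/12151)·2612000/2391 = 1.2955537 × 10^11.
County 1: 4602²·(1 − 935/4602)·22070000/935 = 3.983348 × 10^11.
County 3: 15242²·(1 − 638/15242)·26320000/638 = 9.1828817 × 10^12.
County 5: 18523²·(1 − 3170/18523)·39820000/3170 = 3.5722889 × 10^12.
Sum = 1.3283061 × 10^13.
SE = √(1.3283061 × 10^13) = 3.645 × 10^6.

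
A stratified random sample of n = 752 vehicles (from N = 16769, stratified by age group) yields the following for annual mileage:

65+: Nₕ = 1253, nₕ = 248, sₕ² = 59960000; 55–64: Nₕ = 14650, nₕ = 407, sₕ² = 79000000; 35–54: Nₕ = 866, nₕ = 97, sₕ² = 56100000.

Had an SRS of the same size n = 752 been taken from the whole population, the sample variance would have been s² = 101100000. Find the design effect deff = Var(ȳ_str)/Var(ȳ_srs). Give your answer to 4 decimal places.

Var(ȳ_str) = Σ Wₕ²(1−fₕ)sₕ²/nₕ with Wₕ = Nₕ/16769:
  65+: (1253/16769)²·(1−248/1253)·59960000/248 = 1082.7115
  55–64: (14650/16769)²·(1−407/14650)·79000000/407 = 144031.49
  35–54: (866/16769)²·(1−97/866)·56100000/97 = 1369.686
  → Var(ȳ_str) = 146483.89.
Var(ȳ_srs) = (1 − 752/16769)·101100000/752 = 128412.51.
deff = 146483.89 / 128412.51 = 1.1407.

1.1407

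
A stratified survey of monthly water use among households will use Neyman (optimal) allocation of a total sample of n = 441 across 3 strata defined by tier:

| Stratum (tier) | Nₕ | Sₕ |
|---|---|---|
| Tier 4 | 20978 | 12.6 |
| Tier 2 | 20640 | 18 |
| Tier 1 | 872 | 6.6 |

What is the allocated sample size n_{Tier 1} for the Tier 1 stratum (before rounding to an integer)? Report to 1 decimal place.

4.0

Neyman allocation: nₕ = n·NₕSₕ / Σⱼ NⱼSⱼ.
Σ NⱼSⱼ = 20978·12.6 + 20640·18 + 872·6.6 = 641598.
n_{Tier 1} = 441·872·6.6 / 641598 = 4.0.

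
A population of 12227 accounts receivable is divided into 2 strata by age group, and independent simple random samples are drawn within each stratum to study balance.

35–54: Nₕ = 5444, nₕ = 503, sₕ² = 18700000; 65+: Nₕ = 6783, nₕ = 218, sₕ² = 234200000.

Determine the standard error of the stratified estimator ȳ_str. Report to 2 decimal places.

571.57

Var(ȳ_str) = Σₕ Wₕ²(1 − fₕ)sₕ²/nₕ with Wₕ = Nₕ/N, N = 12227.
35–54: Wₕ = 0.44524413; term = 0.44524413²·(1 − 0.09239530)·18700000/503 = 6689.0858.
65+: Wₕ = 0.55475587; term = 0.55475587²·(1 − 0.03213917)·234200000/218 = 319997.89.
Sum = 326686.98.
SE = √(326686.98) = 571.57.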